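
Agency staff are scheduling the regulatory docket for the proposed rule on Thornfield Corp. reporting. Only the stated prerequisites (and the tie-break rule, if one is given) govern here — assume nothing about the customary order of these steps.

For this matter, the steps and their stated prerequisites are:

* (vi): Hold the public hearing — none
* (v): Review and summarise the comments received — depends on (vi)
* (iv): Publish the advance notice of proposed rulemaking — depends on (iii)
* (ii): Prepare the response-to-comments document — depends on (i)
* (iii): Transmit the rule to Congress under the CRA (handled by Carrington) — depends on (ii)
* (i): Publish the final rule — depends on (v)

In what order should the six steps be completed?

(vi) is the only step with nothing outstanding, so it goes first.
That leaves (v) as the only ready step → (v).
That leaves (i) as the only ready step → (i).
(ii) needed (i), now all done → (ii).
(iii) is the only step now ready → (iii).
(iv) is the only step now ready → (iv).

(vi) → (v) → (i) → (ii) → (iii) → (iv)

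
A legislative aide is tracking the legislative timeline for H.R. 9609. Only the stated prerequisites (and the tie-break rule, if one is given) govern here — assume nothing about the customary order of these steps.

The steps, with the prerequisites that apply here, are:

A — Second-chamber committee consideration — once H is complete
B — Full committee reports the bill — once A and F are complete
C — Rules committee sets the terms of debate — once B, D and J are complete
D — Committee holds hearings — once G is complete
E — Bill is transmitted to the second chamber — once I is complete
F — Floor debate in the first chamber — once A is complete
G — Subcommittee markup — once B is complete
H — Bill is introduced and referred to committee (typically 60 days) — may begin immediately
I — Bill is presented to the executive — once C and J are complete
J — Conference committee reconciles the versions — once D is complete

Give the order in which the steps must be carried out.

H is the only step with nothing outstanding, so it goes first.
That leaves A as the only ready step → A.
F needed A, now all done → F.
Next only B has its prerequisites met → B.
G needed B, now all done → G.
D needed G, now all done → D.
Next only J has its prerequisites met → J.
C needed B, D and J, now all done → C.
I needed C and J, now all done → I.
E needed I, now all done → E.

H A F B G D J C I E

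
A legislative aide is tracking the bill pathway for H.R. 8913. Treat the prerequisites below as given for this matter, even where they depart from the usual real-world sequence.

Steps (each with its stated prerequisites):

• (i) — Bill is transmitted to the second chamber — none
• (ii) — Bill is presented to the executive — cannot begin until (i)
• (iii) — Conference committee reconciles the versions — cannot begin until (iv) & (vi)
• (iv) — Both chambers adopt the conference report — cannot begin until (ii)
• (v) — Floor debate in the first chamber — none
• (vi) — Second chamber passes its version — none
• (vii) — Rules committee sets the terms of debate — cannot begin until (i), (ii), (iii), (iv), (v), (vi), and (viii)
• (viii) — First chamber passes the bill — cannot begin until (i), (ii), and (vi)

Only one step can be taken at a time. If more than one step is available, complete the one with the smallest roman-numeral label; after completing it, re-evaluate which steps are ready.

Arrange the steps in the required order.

Nothing is required for (i), (v) and (vi). (i) has the earlier label → (i) first.
(ii) now also ready, so the ready set is {(ii), (v), (vi)}; (ii) has the earlier label → (ii).
(iv), (v) and (vi) are all available; (iv) has the earlier label → (iv).
Now (v) and (vi) have their prerequisites met. (v) has the earlier label, so (v) next.
Next only (vi) has its prerequisites met → (vi).
(iii) and (viii) are both available; (iii) has the earlier label → (iii).
(viii) needed (i), (ii) and (vi), now all done → (viii).
(vii) needed (i), (ii), (iii), (iv), (v), (vi) and (viii), now all done → (vii).

(i), (ii), (iv), (v), (vi), (iii), (viii), (vii)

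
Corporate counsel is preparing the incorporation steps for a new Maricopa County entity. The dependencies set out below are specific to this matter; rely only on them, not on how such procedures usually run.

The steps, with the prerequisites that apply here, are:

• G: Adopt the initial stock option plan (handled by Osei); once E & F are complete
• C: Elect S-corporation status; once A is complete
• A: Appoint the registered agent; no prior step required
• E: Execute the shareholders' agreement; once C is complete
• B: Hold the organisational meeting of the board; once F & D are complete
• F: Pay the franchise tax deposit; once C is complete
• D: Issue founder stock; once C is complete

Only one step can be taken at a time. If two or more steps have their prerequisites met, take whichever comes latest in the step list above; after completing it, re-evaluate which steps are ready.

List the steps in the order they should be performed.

Only A has no prerequisites, so it is first.
C needed A, now all done → C.
Ready: D, F and E. D is listed later → D.
Now F and E have their prerequisites met. F is listed later, so F next.
Ready: B and E. B is listed later → B.
That leaves E as the only ready step → E.
G needed F and E, now all done → G.

A, C, D, F, B, E, G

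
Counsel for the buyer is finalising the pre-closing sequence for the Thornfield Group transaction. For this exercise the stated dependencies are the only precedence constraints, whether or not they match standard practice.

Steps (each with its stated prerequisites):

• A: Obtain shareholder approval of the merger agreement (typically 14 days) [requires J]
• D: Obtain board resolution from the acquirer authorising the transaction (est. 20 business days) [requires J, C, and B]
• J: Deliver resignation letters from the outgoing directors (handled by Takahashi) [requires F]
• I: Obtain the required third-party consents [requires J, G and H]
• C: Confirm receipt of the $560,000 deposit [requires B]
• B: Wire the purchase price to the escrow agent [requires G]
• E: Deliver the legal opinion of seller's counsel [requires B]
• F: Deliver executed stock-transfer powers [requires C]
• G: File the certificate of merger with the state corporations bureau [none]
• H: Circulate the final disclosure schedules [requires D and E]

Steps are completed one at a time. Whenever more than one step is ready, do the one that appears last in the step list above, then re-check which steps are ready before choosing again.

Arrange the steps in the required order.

G → B → E → C → F → J → D → H → I → A

Only G has no prerequisites, so it is first.
Next only B has its prerequisites met → B.
Now E and C have their prerequisites met. E is listed later, so E next.
That leaves C as the only ready step → C.
That leaves F as the only ready step → F.
Next only J has its prerequisites met → J.
D and A are both available; D is listed later → D.
H now also ready, so the ready set is {H, A}; H is listed later → H.
Ready: I and A. I is listed later → I.
That leaves A as the only ready step → A.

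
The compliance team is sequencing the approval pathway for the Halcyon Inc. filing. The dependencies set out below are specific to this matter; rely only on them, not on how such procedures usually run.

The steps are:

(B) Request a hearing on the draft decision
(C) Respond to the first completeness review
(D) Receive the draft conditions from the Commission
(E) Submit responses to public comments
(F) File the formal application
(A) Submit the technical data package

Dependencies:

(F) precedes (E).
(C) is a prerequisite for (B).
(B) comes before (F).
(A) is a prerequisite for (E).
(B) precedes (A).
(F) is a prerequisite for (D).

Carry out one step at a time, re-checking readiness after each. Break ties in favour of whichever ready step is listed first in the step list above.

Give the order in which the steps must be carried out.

(C) → (B) → (F) → (D) → (A) → (E)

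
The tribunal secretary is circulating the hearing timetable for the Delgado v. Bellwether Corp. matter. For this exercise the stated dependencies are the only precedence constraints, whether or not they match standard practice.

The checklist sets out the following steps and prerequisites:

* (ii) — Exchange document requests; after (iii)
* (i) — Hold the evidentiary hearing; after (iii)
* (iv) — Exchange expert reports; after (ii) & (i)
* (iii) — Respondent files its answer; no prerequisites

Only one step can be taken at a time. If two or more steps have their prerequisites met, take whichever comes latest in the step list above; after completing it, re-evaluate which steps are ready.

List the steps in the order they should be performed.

Only (iii) has no prerequisites, so it is first.
Now (i) and (ii) have their prerequisites met. (i) is listed later, so (i) next.
(ii) is the only step now ready → (ii).
That leaves (iv) as the only ready step → (iv).

(iii) (i) (ii) (iv)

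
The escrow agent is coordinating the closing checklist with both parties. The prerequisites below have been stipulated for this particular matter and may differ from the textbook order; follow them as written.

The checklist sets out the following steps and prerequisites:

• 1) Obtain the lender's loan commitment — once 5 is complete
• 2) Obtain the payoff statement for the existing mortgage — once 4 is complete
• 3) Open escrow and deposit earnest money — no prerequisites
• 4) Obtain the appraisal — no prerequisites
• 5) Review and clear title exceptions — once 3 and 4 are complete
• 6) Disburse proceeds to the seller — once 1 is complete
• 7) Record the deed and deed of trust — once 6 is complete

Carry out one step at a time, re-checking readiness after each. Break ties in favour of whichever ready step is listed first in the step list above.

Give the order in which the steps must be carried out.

3 and 4 have no prerequisites; 3 is listed earlier, so 3 is first.
That leaves 4 as the only ready step → 4.
Now 2 and 5 have their prerequisites met. 2 is listed earlier, so 2 next.
5 needed 3 and 4, now all done → 5.
1 needed 5, now all done → 1.
6 needed 1, now all done → 6.
7 needed 6, now all done → 7.

3, 4, 2, 5, 1, 6, 7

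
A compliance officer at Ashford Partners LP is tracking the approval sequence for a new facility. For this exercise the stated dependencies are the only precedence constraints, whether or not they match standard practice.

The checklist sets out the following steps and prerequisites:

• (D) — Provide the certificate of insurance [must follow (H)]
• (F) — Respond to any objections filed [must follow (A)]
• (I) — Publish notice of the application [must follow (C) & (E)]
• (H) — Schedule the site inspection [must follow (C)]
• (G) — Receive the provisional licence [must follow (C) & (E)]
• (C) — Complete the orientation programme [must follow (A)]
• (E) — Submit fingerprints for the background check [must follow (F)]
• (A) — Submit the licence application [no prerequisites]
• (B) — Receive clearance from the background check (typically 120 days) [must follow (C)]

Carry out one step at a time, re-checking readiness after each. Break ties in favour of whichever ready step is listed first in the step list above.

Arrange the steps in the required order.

(A) (F) (C) (H) (D) (E) (I) (G) (B)

Only (A) has no prerequisites, so it is first.
(F) and (C) are both available; (F) is listed earlier → (F).
(C) and (E) are both available; (C) is listed earlier → (C).
Now (H), (E) and (B) have their prerequisites met. (H) is listed earlier, so (H) next.
(D), (E) and (B) are all available; (D) is listed earlier → (D).
Now (E) and (B) have their prerequisites met. (E) is listed earlier, so (E) next.
Ready: (I), (G) and (B). (I) is listed earlier → (I).
Ready: (G) and (B). (G) is listed earlier → (G).
That leaves (B) as the only ready step → (B).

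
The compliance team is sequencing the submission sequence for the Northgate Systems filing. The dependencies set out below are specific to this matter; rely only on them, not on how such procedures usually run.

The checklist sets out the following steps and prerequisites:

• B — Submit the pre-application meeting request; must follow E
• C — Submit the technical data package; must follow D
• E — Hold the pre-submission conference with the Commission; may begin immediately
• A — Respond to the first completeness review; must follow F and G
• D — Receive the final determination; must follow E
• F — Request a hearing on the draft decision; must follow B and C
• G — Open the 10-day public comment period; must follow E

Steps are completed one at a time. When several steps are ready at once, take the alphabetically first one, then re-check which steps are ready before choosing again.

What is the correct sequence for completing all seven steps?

E, B, D, C, F, G, A

Only E has no prerequisites, so it is first.
B, D and G are all available; B has the earlier label → B.
Ready: D and G. D has the earlier label → D.
C now also ready, so the ready set is {C, G}; C has the earlier label → C.
F now also ready, so the ready set is {F, G}; F has the earlier label → F.
G needed E, now all done → G.
A needed F and G, now all done → A.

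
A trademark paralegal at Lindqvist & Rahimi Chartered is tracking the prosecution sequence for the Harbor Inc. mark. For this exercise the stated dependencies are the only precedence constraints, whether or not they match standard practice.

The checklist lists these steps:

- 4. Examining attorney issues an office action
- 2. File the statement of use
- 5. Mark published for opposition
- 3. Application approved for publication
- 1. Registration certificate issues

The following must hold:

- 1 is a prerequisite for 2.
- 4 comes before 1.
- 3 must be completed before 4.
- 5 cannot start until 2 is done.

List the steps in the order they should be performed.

3, 4, 1, 2, 5

3 has no prerequisites → 3 first.
4 needed 3, now all done → 4.
That leaves 1 as the only ready step → 1.
Next only 2 has its prerequisites met → 2.
5 needed 2, now all done → 5.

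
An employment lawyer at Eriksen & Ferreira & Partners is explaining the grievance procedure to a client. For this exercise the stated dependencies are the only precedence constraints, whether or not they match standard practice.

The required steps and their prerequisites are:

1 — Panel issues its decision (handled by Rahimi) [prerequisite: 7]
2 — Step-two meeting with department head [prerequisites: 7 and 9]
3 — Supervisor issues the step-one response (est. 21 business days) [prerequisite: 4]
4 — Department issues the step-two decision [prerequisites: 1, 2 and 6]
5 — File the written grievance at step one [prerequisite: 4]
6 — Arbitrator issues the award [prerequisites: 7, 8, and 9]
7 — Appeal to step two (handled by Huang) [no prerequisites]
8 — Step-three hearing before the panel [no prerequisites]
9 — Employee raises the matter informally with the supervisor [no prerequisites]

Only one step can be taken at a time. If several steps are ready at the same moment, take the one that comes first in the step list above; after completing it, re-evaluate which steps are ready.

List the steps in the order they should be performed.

7 → 1 → 8 → 9 → 2 → 6 → 4 → 3 → 5

7, 8 and 9 have no prerequisites; 7 is listed earlier, so 7 is first.
1, 8 and 9 are all available; 1 is listed earlier → 1.
Now 8 and 9 have their prerequisites met. 8 is listed earlier, so 8 next.
Next only 9 has its prerequisites met → 9.
Now 2 and 6 have their prerequisites met. 2 is listed earlier, so 2 next.
6 needed 7, 8 and 9, now all done → 6.
4 is the only step now ready → 4.
Ready: 3 and 5. 3 is listed earlier → 3.
That leaves 5 as the only ready step → 5.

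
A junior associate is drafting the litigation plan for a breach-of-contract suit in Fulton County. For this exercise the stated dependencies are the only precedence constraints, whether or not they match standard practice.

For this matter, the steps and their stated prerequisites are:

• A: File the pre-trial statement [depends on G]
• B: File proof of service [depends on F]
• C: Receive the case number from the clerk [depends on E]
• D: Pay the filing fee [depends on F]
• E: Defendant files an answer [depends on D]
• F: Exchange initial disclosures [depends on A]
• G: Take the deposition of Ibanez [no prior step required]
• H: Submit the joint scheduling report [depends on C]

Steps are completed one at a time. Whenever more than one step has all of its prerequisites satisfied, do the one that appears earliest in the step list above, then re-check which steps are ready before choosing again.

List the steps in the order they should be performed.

G A F B D E C H

G is the only step with nothing outstanding, so it goes first.
Next only A has its prerequisites met → A.
F is the only step now ready → F.
Ready: B and D. B is listed earlier → B.
D is the only step now ready → D.
Next only E has its prerequisites met → E.
Next only C has its prerequisites met → C.
Next only H has its prerequisites met → H.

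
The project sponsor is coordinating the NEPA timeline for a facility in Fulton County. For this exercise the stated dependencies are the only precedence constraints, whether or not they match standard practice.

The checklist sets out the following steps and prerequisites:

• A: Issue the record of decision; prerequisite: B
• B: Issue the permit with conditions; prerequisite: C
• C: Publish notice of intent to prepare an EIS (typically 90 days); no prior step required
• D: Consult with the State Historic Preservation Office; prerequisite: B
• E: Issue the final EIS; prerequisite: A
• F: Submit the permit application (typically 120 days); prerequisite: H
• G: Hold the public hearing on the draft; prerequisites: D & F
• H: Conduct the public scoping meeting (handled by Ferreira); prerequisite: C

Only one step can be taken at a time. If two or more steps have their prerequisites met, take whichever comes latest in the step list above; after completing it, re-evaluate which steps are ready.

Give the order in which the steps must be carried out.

C, H, F, B, D, G, A, E

C is the only step with nothing outstanding, so it goes first.
Now H and B have their prerequisites met. H is listed later, so H next.
F now also ready, so the ready set is {F, B}; F is listed later → F.
B is the only step now ready → B.
Now D and A have their prerequisites met. D is listed later, so D next.
G now also ready, so the ready set is {G, A}; G is listed later → G.
Next only A has its prerequisites met → A.
That leaves E as the only ready step → E.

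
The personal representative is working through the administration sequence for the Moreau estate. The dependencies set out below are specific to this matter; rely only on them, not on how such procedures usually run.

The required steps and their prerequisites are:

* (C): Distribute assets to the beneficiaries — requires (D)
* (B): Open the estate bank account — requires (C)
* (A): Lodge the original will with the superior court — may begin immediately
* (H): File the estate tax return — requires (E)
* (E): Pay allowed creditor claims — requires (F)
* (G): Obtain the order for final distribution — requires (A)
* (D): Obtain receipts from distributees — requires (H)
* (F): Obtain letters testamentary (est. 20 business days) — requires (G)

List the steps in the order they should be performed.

(A) → (G) → (F) → (E) → (H) → (D) → (C) → (B)

(A) is the only step with nothing outstanding, so it goes first.
Next only (G) has its prerequisites met → (G).
Next only (F) has its prerequisites met → (F).
(E) needed (F), now all done → (E).
That leaves (H) as the only ready step → (H).
Next only (D) has its prerequisites met → (D).
(C) needed (D), now all done → (C).
(B) is the only step now ready → (B).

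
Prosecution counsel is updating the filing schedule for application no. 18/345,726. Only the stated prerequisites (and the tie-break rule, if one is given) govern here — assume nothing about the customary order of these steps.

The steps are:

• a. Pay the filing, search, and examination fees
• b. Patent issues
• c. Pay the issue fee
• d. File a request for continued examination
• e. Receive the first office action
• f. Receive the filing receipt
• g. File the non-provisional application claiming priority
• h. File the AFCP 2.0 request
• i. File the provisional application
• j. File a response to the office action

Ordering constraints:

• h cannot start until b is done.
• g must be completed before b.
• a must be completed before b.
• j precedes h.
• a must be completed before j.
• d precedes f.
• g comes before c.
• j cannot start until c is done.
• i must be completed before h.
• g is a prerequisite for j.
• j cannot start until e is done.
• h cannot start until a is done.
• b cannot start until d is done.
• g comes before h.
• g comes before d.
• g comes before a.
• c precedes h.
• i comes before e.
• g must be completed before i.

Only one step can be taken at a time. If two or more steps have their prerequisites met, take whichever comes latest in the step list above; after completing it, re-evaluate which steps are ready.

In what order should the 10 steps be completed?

g i e d f c a j b h

g is the only step with nothing outstanding, so it goes first.
Ready: i, d, c and a. i is listed later → i.
Ready: e, d, c and a. e is listed later → e.
Now d, c and a have their prerequisites met. d is listed later, so d next.
Ready: f, c and a. f is listed later → f.
c and a are both available; c is listed later → c.
a needed g, now all done → a.
Ready: j and b. j is listed later → j.
Next only b has its prerequisites met → b.
h needed j, i, g, c, b and a, now all done → h.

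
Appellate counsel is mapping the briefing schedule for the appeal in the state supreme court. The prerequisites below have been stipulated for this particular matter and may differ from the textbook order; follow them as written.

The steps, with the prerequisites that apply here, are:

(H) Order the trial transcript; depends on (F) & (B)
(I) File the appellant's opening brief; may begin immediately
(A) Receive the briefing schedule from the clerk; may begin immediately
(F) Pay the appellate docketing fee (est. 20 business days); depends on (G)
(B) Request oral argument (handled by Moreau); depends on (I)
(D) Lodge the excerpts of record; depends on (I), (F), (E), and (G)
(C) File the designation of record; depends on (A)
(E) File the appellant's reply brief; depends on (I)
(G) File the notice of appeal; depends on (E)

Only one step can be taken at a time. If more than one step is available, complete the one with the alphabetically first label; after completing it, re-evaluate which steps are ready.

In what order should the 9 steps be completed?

Nothing is required for (A) and (I). (A) has the earlier label → (A) first.
(C) and (I) are both available; (C) has the earlier label → (C).
That leaves (I) as the only ready step → (I).
Ready: (B) and (E). (B) has the earlier label → (B).
Next only (E) has its prerequisites met → (E).
(G) is the only step now ready → (G).
Next only (F) has its prerequisites met → (F).
Now (D) and (H) have their prerequisites met. (D) has the earlier label, so (D) next.
(H) is the only step now ready → (H).

(A), (C), (I), (B), (E), (G), (F), (D), (H)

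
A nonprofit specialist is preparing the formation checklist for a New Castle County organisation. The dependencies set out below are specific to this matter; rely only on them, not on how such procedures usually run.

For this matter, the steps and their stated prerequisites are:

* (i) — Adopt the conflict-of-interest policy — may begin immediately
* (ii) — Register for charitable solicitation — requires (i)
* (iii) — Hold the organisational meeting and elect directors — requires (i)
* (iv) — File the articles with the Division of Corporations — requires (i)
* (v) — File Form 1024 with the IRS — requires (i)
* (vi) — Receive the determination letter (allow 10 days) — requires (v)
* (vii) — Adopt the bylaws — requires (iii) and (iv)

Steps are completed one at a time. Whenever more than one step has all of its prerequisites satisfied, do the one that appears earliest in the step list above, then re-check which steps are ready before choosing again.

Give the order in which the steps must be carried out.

Only (i) has no prerequisites, so it is first.
(ii), (iii), (iv) and (v) are all available; (ii) is listed earlier → (ii).
Ready: (iii), (iv) and (v). (iii) is listed earlier → (iii).
(iv) and (v) are both available; (iv) is listed earlier → (iv).
(vii) now also ready, so the ready set is {(v), (vii)}; (v) is listed earlier → (v).
(vi) now also ready, so the ready set is {(vi), (vii)}; (vi) is listed earlier → (vi).
(vii) needed (iii) and (iv), now all done → (vii).

(i), (ii), (iii), (iv), (v), (vi), (vii)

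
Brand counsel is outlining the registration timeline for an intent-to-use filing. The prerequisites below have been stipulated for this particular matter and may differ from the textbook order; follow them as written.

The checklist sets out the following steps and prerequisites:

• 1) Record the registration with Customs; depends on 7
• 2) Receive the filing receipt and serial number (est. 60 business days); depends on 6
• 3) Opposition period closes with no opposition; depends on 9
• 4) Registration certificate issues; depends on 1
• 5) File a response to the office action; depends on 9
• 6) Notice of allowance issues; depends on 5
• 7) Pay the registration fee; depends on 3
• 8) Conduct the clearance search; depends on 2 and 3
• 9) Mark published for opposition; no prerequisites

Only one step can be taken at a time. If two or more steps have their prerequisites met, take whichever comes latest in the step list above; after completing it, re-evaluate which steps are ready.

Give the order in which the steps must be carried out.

9 is the only step with nothing outstanding, so it goes first.
5 and 3 are both available; 5 is listed later → 5.
Ready: 6 and 3. 6 is listed later → 6.
2 now also ready, so the ready set is {3, 2}; 3 is listed later → 3.
7 now also ready, so the ready set is {7, 2}; 7 is listed later → 7.
Ready: 2 and 1. 2 is listed later → 2.
8 and 1 are both available; 8 is listed later → 8.
1 is the only step now ready → 1.
That leaves 4 as the only ready step → 4.

9, 5, 6, 3, 7, 2, 8, 1, 4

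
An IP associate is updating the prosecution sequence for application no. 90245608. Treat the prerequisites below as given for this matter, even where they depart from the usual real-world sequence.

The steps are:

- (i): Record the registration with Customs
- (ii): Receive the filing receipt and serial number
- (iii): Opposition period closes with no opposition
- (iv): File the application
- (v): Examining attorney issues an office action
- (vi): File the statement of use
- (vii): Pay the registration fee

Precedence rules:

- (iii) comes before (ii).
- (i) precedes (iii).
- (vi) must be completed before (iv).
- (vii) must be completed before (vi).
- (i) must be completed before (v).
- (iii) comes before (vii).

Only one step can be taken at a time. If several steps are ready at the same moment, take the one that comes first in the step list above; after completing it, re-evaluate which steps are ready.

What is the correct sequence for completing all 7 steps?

(i) has no prerequisites → (i) first.
Now (iii) and (v) have their prerequisites met. (iii) is listed earlier, so (iii) next.
(ii) and (vii) now also ready, so the ready set is {(ii), (v), (vii)}; (ii) is listed earlier → (ii).
(v) and (vii) are both available; (v) is listed earlier → (v).
(vii) needed (iii), now all done → (vii).
Next only (vi) has its prerequisites met → (vi).
(iv) needed (vi), now all done → (iv).

(i), (iii), (ii), (v), (vii), (vi), (iv)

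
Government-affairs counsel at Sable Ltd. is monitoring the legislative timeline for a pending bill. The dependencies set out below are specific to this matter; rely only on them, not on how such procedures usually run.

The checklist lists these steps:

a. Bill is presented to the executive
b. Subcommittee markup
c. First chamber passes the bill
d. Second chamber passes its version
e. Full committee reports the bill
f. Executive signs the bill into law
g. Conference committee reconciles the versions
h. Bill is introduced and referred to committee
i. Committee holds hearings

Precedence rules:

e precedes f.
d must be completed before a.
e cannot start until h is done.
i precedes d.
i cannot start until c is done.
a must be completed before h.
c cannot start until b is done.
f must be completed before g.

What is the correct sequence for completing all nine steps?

Only b has no prerequisites, so it is first.
That leaves c as the only ready step → c.
i is the only step now ready → i.
d needed i, now all done → d.
That leaves a as the only ready step → a.
That leaves h as the only ready step → h.
That leaves e as the only ready step → e.
f is the only step now ready → f.
g needed f, now all done → g.

b c i d a h e f g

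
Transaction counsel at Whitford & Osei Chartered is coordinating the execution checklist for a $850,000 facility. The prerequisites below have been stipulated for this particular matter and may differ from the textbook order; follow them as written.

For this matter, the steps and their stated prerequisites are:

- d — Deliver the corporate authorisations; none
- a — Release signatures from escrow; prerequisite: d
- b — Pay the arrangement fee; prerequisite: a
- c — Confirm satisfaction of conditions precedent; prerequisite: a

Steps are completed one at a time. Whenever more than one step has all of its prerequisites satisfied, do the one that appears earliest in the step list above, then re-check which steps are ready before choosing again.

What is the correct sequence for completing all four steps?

d is the only step with nothing outstanding, so it goes first.
That leaves a as the only ready step → a.
Now b and c have their prerequisites met. b is listed earlier, so b next.
c is the only step now ready → c.

d, a, b, c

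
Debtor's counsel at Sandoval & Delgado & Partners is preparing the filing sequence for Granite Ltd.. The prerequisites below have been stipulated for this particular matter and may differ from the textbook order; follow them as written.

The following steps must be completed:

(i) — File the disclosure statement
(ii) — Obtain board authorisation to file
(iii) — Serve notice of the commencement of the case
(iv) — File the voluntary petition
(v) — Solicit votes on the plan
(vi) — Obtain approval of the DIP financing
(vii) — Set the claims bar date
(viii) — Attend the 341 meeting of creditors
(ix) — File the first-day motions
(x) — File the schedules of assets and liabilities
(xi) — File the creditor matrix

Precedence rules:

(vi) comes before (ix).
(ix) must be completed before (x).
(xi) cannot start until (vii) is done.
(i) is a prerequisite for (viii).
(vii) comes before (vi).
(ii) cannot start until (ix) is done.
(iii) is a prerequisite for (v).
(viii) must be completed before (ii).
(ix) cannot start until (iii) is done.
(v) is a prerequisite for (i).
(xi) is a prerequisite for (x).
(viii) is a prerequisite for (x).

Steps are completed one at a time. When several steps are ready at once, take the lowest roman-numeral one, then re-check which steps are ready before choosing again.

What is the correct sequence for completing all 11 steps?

(iii) (iv) (v) (i) (vii) (vi) (viii) (ix) (ii) (xi) (x)

(iii), (iv) and (vii) have no prerequisites; (iii) has the earlier label, so (iii) is first.
(v) now also ready, so the ready set is {(iv), (v), (vii)}; (iv) has the earlier label → (iv).
Ready: (v) and (vii). (v) has the earlier label → (v).
(i) now also ready, so the ready set is {(i), (vii)}; (i) has the earlier label → (i).
(viii) now also ready, so the ready set is {(vii), (viii)}; (vii) has the earlier label → (vii).
Now (vi), (viii) and (xi) have their prerequisites met. (vi) has the earlier label, so (vi) next.
Ready: (viii), (ix) and (xi). (viii) has the earlier label → (viii).
Ready: (ix) and (xi). (ix) has the earlier label → (ix).
(ii) now also ready, so the ready set is {(ii), (xi)}; (ii) has the earlier label → (ii).
(xi) needed (vii), now all done → (xi).
(x) needed (viii), (ix) and (xi), now all done → (x).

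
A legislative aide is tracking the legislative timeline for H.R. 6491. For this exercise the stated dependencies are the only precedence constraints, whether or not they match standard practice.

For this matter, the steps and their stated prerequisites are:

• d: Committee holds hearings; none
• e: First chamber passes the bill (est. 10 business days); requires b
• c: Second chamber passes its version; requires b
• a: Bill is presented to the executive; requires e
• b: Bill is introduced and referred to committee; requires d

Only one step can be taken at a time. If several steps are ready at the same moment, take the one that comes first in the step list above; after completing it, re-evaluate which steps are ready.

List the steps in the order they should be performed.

d, b, e, c, a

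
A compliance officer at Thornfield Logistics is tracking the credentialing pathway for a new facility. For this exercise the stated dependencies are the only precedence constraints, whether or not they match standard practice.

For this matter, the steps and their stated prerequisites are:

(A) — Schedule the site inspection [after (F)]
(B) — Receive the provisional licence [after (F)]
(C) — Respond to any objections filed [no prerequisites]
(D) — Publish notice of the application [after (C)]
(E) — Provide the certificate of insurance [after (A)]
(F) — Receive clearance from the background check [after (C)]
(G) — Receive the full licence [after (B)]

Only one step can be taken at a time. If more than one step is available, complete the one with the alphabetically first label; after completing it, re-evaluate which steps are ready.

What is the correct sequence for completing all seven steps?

(C), (D), (F), (A), (B), (E), (G)

(C) is the only step with nothing outstanding, so it goes first.
Now (D) and (F) have their prerequisites met. (D) has the earlier label, so (D) next.
(F) needed (C), now all done → (F).
Now (A) and (B) have their prerequisites met. (A) has the earlier label, so (A) next.
(E) now also ready, so the ready set is {(B), (E)}; (B) has the earlier label → (B).
(G) now also ready, so the ready set is {(E), (G)}; (E) has the earlier label → (E).
(G) is the only step now ready → (G).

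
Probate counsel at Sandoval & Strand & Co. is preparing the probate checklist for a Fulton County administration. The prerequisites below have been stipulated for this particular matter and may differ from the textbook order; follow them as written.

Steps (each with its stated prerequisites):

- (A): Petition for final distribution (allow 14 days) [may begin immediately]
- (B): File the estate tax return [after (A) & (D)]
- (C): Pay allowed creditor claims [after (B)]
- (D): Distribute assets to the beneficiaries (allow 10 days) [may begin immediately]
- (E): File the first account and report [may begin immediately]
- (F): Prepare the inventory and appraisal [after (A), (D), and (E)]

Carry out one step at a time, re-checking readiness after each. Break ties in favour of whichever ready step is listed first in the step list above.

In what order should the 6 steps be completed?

(A), (D), (B), (C), (E), (F)

(A), (D) and (E) have no prerequisites; (A) is listed earlier, so (A) is first.
Now (D) and (E) have their prerequisites met. (D) is listed earlier, so (D) next.
(B) and (E) are both available; (B) is listed earlier → (B).
(C) and (E) are both available; (C) is listed earlier → (C).
Next only (E) has its prerequisites met → (E).
(F) needed (A), (D) and (E), now all done → (F).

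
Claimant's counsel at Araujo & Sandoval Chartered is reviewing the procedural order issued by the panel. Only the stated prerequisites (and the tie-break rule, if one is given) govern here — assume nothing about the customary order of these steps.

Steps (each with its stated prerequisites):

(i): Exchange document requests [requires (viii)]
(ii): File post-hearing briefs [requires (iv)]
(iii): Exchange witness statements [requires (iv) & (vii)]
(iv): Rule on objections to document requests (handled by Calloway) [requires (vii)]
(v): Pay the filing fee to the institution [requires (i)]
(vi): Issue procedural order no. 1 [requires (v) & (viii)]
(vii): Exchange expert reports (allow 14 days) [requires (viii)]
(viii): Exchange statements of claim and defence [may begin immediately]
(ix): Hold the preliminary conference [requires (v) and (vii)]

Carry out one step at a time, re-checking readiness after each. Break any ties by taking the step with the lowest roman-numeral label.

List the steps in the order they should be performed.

Only (viii) has no prerequisites, so it is first.
(i) and (vii) are both available; (i) has the earlier label → (i).
(v) and (vii) are both available; (v) has the earlier label → (v).
(vi) now also ready, so the ready set is {(vi), (vii)}; (vi) has the earlier label → (vi).
(vii) needed (viii), now all done → (vii).
Ready: (iv) and (ix). (iv) has the earlier label → (iv).
(ii), (iii) and (ix) are all available; (ii) has the earlier label → (ii).
Ready: (iii) and (ix). (iii) has the earlier label → (iii).
(ix) needed (v) and (vii), now all done → (ix).

(viii), (i), (v), (vi), (vii), (iv), (ii), (iii), (ix)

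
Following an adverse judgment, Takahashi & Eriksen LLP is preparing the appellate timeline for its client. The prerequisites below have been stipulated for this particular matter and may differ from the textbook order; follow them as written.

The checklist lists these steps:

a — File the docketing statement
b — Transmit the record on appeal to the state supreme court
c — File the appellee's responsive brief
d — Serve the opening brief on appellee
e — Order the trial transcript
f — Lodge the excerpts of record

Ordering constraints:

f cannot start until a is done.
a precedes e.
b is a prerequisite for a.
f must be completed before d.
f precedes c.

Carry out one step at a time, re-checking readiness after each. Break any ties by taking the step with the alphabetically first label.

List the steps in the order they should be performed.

b, a, e, f, c, d

Only b has no prerequisites, so it is first.
a needed b, now all done → a.
Ready: e and f. e has the earlier label → e.
f is the only step now ready → f.
Now c and d have their prerequisites met. c has the earlier label, so c next.
That leaves d as the only ready step → d.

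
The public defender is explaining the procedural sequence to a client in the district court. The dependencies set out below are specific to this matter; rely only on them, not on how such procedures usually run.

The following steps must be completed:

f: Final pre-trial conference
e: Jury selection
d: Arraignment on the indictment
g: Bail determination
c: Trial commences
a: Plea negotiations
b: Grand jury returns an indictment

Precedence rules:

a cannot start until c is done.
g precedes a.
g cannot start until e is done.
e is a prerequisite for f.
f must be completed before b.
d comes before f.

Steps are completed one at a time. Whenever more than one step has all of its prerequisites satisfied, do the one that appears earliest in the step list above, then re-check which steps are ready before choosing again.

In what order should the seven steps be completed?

e d f g c a b

e, d and c have no prerequisites; e is listed earlier, so e is first.
g now also ready, so the ready set is {d, g, c}; d is listed earlier → d.
f now also ready, so the ready set is {f, g, c}; f is listed earlier → f.
Now g, c and b have their prerequisites met. g is listed earlier, so g next.
Now c and b have their prerequisites met. c is listed earlier, so c next.
a now also ready, so the ready set is {a, b}; a is listed earlier → a.
b is the only step now ready → b.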